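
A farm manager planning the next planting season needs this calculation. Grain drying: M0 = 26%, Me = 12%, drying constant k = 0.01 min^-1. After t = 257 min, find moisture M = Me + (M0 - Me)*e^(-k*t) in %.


M = Me + (M0 - Me) * e^(-k*t)
  = 12 + (26 - 12) * e^(-0.01*257)
  = 12 + 14 * e^(-2.570)
  = 12 + 14 * 0.07654
  = 12 + 1.0715
  = 13.07%


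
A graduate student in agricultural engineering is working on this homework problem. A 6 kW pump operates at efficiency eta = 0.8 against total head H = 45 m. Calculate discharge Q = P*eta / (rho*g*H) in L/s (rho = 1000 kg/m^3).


Q = (P * 1000 * eta) / (rho * g * H)
  = (6 * 1000 * 0.8) / (1000 * 9.81 * 45)
  = 4800 / 441450
  = 0.01087 m^3/s = 10.87 L/s


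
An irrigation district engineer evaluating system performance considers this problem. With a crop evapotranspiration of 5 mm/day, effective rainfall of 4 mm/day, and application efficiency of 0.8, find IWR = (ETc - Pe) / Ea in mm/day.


IWR = (ETc - Pe) / Ea
    = (5 - 4) / 0.8
    = 1 / 0.8
    = 1.25 mm/day


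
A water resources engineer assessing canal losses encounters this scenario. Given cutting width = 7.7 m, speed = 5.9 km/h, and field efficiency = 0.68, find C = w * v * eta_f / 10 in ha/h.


C = w * v * eta_f / 10
  = 7.7 * 5.9 * 0.68 / 10
  = 30.89 / 10
  = 3.09 ha/h


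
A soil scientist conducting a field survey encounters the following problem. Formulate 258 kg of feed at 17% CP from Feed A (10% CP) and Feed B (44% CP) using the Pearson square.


parts_A = CP_b - target = 44 - 17 = 27
parts_B = target - CP_a = 17 - 10 = 7
total_parts = 27 + 7 = 34
Feed A = 258 * 27 / 34 = 204.88 kg
Feed B = 258 * 7 / 34 = 53.12 kg

204.88 kg


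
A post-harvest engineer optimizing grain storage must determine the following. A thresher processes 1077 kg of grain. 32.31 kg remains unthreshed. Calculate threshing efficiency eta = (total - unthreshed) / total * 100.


eta = (total - unthreshed) / total * 100
    = (1077 - 32.31) / 1077 * 100
    = 1044.69 / 1077 * 100
    = 97%


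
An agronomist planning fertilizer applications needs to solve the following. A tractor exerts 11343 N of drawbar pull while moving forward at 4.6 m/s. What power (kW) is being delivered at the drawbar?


P = F * v / 1000
  = 11343 * 4.6 / 1000
  = 52177.80 / 1000
  = 52.18 kW


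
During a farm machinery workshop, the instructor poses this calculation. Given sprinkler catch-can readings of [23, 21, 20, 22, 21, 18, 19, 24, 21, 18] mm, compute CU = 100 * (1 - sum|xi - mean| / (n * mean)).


xbar = 207 / 10 = 20.700
sum|xi - xbar| = 15.600
CU = 100 * (1 - 15.600 / (10 * 20.700))
   = 100 * (1 - 0.0754)
   = 92.46%


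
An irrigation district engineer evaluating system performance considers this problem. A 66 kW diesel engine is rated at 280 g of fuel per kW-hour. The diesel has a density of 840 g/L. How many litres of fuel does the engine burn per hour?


FC = P * BSFC / rho_fuel
   = 66 * 280 / 840
   = 18480 / 840
   = 22 L/h


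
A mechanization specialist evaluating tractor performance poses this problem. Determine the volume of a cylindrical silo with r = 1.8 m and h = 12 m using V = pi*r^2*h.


V = pi * r^2 * h
  = pi * 1.8^2 * 12
  = pi * 3.24 * 12
  = 122.15 m^3


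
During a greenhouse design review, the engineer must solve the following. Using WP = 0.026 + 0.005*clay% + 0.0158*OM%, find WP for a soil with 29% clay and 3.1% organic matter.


WP = 0.026 + 0.005*29 + 0.0158*3.1
   = 0.026 + 0.1450 + 0.0490
   = 0.2200


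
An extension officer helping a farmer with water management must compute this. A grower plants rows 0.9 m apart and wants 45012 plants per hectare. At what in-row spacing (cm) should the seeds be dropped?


spacing = 10000 / (row_sp * density)
        = 10000 / (0.9 * 45012)
        = 10000 / 40510.80
        = 0.24685 m = 24.68 cm


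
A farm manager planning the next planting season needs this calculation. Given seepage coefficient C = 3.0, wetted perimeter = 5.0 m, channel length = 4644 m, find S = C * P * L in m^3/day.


S = C * P * L
  = 3.0 * 5.0 * 4644
  = 69660 m^3/day


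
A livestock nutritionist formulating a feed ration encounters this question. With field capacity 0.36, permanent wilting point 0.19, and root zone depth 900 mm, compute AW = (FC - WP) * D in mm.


AW = (FC - WP) * D
   = (0.36 - 0.19) * 900
   = 0.17 * 900
   = 153 mm


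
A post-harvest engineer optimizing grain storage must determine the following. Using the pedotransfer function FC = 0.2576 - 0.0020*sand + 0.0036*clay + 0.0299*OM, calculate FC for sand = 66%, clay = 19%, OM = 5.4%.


FC = 0.2576 - 0.0020*66 + 0.0036*19 + 0.0299*5.4
   = 0.2576 - 0.1320 + 0.0684 + 0.1615
   = 0.3555


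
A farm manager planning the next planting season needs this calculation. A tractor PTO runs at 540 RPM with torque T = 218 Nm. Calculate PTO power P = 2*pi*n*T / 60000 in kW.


P = 2*pi*n*T / 60000
  = 2*pi * 540 * 218 / 60000
  = 739656.57 / 60000
  = 12.33 kW


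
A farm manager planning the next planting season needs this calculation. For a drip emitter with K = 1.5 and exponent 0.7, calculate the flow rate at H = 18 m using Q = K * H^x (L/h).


Q = K * H^x
  = 1.5 * 18^0.7
  = 1.5 * 7.5629
  = 11.34 L/h


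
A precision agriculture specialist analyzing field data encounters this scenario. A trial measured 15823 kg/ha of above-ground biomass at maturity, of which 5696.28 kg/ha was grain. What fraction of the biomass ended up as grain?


HI = grain_yield / biomass
   = 5696.28 / 15823
   = 0.36


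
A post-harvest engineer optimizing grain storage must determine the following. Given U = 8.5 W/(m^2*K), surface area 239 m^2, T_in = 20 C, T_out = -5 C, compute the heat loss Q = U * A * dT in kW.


dT = 20 - (-5) = 25 K
Q = U * A * dT
  = 8.5 * 239 * 25
  = 50787.50 W = 50.79 kW


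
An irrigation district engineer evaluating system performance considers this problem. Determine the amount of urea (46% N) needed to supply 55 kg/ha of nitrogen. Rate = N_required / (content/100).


Rate = N_required / (N_content / 100)
     = 55 / (46 / 100)
     = 55 / 0.46
     = 119.57 kg/ha


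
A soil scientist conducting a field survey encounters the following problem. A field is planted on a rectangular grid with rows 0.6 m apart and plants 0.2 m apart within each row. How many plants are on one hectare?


D = 10000 / (row_sp * plant_sp)
  = 10000 / (0.6 * 0.2)
  = 10000 / 0.1200
  = 83333.33 plants/ha


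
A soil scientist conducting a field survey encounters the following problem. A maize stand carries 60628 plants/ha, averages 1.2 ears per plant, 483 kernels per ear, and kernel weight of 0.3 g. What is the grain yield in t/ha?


Y = density * ears * kernels * kw
  = 60628 * 1.2 * 483 * 0.3 g/ha
  = 10541996.64 g/ha
  = 10542.00 kg/ha = 10.54 t/ha


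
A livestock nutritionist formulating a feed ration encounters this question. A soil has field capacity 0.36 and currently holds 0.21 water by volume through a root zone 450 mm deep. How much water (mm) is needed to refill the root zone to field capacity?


SMD = (FC - theta) * D
    = (0.36 - 0.21) * 450
    = 0.150 * 450
    = 67.50 mm


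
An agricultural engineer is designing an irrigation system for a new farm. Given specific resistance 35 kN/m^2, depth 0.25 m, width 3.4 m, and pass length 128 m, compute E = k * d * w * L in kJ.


E = k * d * w * L
  = 35 * 0.25 * 3.4 * 128
  = 3808 kJ


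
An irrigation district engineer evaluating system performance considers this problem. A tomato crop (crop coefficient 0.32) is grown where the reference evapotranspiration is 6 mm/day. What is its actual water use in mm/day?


ETc = Kc * ET0
    = 0.32 * 6
    = 1.92 mm/day


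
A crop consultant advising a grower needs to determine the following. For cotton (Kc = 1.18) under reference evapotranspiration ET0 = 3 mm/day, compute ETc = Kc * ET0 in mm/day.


ETc = Kc * ET0
    = 1.18 * 3
    = 3.54 mm/day


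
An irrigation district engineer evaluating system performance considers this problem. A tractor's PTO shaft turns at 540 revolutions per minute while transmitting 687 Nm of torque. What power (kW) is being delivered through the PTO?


P = 2*pi*n*T / 60000
  = 2*pi * 540 * 687 / 60000
  = 2330936.09 / 60000
  = 38.85 kW


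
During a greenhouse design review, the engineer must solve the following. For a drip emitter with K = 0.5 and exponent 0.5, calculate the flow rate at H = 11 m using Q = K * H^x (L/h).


Q = K * H^x
  = 0.5 * 11^0.5
  = 0.5 * 3.3166
  = 1.66 L/h


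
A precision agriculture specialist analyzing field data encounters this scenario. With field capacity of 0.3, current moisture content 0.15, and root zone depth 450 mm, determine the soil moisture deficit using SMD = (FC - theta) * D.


SMD = (FC - theta) * D
    = (0.3 - 0.15) * 450
    = 0.150 * 450
    = 67.50 mm


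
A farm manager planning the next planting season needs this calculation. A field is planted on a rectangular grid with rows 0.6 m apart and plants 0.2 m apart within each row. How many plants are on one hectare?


D = 10000 / (row_sp * plant_sp)
  = 10000 / (0.6 * 0.2)
  = 10000 / 0.1200
  = 83333.33 plants/ha


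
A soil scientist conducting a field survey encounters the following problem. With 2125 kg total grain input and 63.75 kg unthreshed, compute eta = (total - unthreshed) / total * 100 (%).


eta = (total - unthreshed) / total * 100
    = (2125 - 63.75) / 2125 * 100
    = 2061.25 / 2125 * 100
    = 97%


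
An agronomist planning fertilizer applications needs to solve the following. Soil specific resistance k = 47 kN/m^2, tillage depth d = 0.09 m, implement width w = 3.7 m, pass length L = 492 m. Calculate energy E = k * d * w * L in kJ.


E = k * d * w * L
  = 47 * 0.09 * 3.7 * 492
  = 7700.29 kJ


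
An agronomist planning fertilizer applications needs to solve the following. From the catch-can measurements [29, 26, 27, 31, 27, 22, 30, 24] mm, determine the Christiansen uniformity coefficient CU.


xbar = 216 / 8 = 27
sum|xi - xbar| = 18
CU = 100 * (1 - 18 / (8 * 27))
   = 100 * (1 - 0.0833)
   = 91.67%


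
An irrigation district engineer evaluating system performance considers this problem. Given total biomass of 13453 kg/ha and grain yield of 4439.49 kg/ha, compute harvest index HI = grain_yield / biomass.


HI = grain_yield / biomass
   = 4439.49 / 13453
   = 0.33


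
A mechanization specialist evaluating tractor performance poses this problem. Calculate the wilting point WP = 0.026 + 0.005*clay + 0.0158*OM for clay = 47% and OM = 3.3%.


WP = 0.026 + 0.005*47 + 0.0158*3.3
   = 0.026 + 0.2350 + 0.0521
   = 0.3131


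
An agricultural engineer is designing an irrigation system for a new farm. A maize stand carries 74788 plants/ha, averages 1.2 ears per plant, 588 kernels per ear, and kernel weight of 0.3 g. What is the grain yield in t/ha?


Y = density * ears * kernels * kw
  = 74788 * 1.2 * 588 * 0.3 g/ha
  = 15831123.84 g/ha
  = 15831.12 kg/ha = 15.83 t/ha


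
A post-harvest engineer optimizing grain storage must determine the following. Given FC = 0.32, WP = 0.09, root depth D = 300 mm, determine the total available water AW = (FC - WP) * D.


AW = (FC - WP) * D
   = (0.32 - 0.09) * 300
   = 0.23 * 300
   = 69 mm


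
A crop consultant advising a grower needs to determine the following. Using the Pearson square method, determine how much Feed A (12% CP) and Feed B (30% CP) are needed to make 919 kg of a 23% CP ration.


parts_A = CP_b - target = 30 - 23 = 7
parts_B = target - CP_a = 23 - 12 = 11
total_parts = 7 + 11 = 18
Feed A = 919 * 7 / 18 = 357.39 kg
Feed B = 919 * 11 / 18 = 561.61 kg

357.39 kg


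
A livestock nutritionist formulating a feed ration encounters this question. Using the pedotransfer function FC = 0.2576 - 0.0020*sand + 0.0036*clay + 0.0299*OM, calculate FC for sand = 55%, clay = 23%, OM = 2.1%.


FC = 0.2576 - 0.0020*55 + 0.0036*23 + 0.0299*2.1
   = 0.2576 - 0.1100 + 0.0828 + 0.0628
   = 0.2932


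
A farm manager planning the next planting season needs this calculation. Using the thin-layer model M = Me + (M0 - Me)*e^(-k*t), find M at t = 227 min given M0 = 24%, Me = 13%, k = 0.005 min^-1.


M = Me + (M0 - Me) * e^(-k*t)
  = 13 + (24 - 13) * e^(-0.005*227)
  = 13 + 11 * e^(-1.135)
  = 13 + 11 * 0.32142
  = 13 + 3.5356
  = 16.54%


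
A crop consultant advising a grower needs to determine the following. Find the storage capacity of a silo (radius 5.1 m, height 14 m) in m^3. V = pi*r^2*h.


V = pi * r^2 * h
  = pi * 5.1^2 * 14
  = pi * 26.01 * 14
  = 1143.98 m^3


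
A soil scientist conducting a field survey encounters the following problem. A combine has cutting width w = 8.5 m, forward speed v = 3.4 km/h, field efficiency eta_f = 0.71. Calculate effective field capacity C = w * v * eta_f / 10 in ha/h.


C = w * v * eta_f / 10
  = 8.5 * 3.4 * 0.71 / 10
  = 20.52 / 10
  = 2.05 ha/h


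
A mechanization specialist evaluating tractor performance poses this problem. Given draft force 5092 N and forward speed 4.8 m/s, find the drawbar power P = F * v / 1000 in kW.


P = F * v / 1000
  = 5092 * 4.8 / 1000
  = 24441.60 / 1000
  = 24.44 kW


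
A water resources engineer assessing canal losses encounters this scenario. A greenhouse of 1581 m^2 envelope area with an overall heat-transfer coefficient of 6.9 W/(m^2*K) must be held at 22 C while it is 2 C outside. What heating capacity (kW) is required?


dT = 22 - (2) = 20 K
Q = U * A * dT
  = 6.9 * 1581 * 20
  = 218178 W = 218.18 kW


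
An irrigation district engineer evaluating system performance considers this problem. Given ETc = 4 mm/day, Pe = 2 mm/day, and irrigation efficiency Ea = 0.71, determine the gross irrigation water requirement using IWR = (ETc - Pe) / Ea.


IWR = (ETc - Pe) / Ea
    = (4 - 2) / 0.71
    = 2 / 0.71
    = 2.82 mm/day


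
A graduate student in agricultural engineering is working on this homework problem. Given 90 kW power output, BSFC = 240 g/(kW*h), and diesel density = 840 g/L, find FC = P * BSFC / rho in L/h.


FC = P * BSFC / rho_fuel
   = 90 * 240 / 840
   = 21600 / 840
   = 25.71 L/h


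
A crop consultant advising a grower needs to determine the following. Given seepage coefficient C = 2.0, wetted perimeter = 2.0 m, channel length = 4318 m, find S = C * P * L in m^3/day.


S = C * P * L
  = 2.0 * 2.0 * 4318
  = 17272 m^3/day


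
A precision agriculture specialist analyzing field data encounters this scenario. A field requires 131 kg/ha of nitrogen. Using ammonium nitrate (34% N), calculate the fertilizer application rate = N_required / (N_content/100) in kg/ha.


Rate = N_required / (N_content / 100)
     = 131 / (34 / 100)
     = 131 / 0.34
     = 385.29 kg/ha


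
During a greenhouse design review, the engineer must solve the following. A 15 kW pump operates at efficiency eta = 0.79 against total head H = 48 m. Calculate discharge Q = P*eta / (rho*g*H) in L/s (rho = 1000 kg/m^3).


Q = (P * 1000 * eta) / (rho * g * H)
  = (15 * 1000 * 0.79) / (1000 * 9.81 * 48)
  = 11850 / 470880
  = 0.02517 m^3/s = 25.17 L/s


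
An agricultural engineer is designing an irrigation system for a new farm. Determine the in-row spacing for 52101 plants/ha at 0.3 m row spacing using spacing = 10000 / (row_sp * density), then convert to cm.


spacing = 10000 / (row_sp * density)
        = 10000 / (0.3 * 52101)
        = 10000 / 15630.30
        = 0.63978 m = 63.98 cm


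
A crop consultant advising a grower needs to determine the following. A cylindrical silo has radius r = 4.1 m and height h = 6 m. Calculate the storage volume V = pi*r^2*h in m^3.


V = pi * r^2 * h
  = pi * 4.1^2 * 6
  = pi * 16.81 * 6
  = 316.86 m^3


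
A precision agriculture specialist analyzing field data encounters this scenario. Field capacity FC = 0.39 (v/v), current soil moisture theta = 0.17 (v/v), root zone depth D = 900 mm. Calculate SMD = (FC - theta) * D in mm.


SMD = (FC - theta) * D
    = (0.39 - 0.17) * 900
    = 0.220 * 900
    = 198 mm


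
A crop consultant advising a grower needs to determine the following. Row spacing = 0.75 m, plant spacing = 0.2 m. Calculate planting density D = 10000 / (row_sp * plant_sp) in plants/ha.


D = 10000 / (row_sp * plant_sp)
  = 10000 / (0.75 * 0.2)
  = 10000 / 0.1500
  = 66666.67 plants/ha


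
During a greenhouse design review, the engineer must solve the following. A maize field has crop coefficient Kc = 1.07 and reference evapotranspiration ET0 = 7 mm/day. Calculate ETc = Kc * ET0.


ETc = Kc * ET0
    = 1.07 * 7
    = 7.49 mm/day


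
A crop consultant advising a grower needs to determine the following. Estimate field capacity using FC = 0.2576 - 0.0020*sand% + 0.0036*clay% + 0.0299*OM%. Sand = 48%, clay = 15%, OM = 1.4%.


FC = 0.2576 - 0.0020*48 + 0.0036*15 + 0.0299*1.4
   = 0.2576 - 0.0960 + 0.0540 + 0.0419
   = 0.2575


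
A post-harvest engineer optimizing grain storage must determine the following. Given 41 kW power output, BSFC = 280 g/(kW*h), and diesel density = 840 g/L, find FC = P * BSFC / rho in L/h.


FC = P * BSFC / rho_fuel
   = 41 * 280 / 840
   = 11480 / 840
   = 13.67 L/h


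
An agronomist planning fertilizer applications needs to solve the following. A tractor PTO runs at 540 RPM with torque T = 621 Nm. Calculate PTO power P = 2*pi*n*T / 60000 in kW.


P = 2*pi*n*T / 60000
  = 2*pi * 540 * 621 / 60000
  = 2107003.36 / 60000
  = 35.12 kW


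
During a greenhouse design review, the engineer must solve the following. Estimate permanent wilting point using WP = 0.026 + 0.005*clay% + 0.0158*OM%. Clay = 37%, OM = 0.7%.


WP = 0.026 + 0.005*37 + 0.0158*0.7
   = 0.026 + 0.1850 + 0.0111
   = 0.2221


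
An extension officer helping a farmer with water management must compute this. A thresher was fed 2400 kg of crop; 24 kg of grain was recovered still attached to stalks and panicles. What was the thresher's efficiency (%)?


eta = (total - unthreshed) / total * 100
    = (2400 - 24) / 2400 * 100
    = 2376 / 2400 * 100
    = 99%


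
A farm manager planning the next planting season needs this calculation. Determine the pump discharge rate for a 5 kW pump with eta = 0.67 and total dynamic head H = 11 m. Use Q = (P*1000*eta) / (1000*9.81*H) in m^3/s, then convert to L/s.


Q = (P * 1000 * eta) / (rho * g * H)
  = (5 * 1000 * 0.67) / (1000 * 9.81 * 11)
  = 3350 / 107910
  = 0.03104 m^3/s = 31.04 L/s


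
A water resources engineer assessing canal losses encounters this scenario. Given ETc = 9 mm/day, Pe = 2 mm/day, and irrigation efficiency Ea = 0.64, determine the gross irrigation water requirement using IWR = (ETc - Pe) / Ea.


IWR = (ETc - Pe) / Ea
    = (9 - 2) / 0.64
    = 7 / 0.64
    = 10.94 mm/day


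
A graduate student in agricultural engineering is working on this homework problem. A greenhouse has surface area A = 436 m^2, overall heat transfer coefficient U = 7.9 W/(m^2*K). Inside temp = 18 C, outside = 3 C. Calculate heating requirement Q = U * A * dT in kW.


dT = 18 - (3) = 15 K
Q = U * A * dT
  = 7.9 * 436 * 15
  = 51666 W = 51.67 kW


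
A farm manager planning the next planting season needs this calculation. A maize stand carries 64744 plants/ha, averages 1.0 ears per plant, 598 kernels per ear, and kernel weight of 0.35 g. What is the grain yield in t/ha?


Y = density * ears * kernels * kw
  = 64744 * 1.0 * 598 * 0.35 g/ha
  = 13550919.20 g/ha
  = 13550.92 kg/ha = 13.55 t/ha


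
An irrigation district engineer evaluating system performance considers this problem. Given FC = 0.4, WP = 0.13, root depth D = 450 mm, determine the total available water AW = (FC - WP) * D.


AW = (FC - WP) * D
   = (0.4 - 0.13) * 450
   = 0.27 * 450
   = 121.50 mm


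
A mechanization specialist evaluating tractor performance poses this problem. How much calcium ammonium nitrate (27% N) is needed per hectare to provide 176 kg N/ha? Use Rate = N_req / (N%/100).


Rate = N_required / (N_content / 100)
     = 176 / (27 / 100)
     = 176 / 0.27
     = 651.85 kg/ha


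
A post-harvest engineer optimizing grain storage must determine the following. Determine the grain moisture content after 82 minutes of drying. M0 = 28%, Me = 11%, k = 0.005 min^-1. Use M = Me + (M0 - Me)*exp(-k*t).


M = Me + (M0 - Me) * e^(-k*t)
  = 11 + (28 - 11) * e^(-0.005*82)
  = 11 + 17 * e^(-0.410)
  = 11 + 17 * 0.66365
  = 11 + 11.2821
  = 22.28%


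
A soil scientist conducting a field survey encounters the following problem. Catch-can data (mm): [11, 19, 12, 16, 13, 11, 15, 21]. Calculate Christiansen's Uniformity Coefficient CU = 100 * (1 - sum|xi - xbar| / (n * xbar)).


xbar = 118 / 8 = 14.750
sum|xi - xbar| = 24
CU = 100 * (1 - 24 / (8 * 14.750))
   = 100 * (1 - 0.2034)
   = 79.66%


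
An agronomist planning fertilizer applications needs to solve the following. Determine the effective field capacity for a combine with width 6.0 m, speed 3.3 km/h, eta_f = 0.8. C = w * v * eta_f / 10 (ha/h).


C = w * v * eta_f / 10
  = 6.0 * 3.3 * 0.8 / 10
  = 15.84 / 10
  = 1.58 ha/h


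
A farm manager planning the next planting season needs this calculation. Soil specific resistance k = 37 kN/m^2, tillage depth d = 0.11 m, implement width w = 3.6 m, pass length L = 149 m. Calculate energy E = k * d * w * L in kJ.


E = k * d * w * L
  = 37 * 0.11 * 3.6 * 149
  = 2183.15 kJ


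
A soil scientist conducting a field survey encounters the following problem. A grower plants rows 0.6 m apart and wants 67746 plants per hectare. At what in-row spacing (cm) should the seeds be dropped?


spacing = 10000 / (row_sp * density)
        = 10000 / (0.6 * 67746)
        = 10000 / 40647.60
        = 0.24602 m = 24.60 cm


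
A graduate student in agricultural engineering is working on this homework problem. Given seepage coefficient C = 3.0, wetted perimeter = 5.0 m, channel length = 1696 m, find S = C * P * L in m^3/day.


S = C * P * L
  = 3.0 * 5.0 * 1696
  = 25440 m^3/day


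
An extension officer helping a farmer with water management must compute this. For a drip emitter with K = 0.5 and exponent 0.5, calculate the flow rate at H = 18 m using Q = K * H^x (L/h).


Q = K * H^x
  = 0.5 * 18^0.5
  = 0.5 * 4.2426
  = 2.12 L/h


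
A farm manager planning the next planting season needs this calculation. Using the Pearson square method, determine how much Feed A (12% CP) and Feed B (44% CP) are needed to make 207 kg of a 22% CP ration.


parts_A = CP_b - target = 44 - 22 = 22
parts_B = target - CP_a = 22 - 12 = 10
total_parts = 22 + 10 = 32
Feed A = 207 * 22 / 32 = 142.31 kg
Feed B = 207 * 10 / 32 = 64.69 kg

142.31 kg


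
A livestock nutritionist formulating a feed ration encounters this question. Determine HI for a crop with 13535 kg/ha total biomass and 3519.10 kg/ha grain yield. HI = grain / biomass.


HI = grain_yield / biomass
   = 3519.10 / 13535
   = 0.26


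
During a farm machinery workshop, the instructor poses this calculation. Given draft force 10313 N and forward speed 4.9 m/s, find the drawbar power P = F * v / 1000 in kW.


P = F * v / 1000
  = 10313 * 4.9 / 1000
  = 50533.70 / 1000
  = 50.53 kW


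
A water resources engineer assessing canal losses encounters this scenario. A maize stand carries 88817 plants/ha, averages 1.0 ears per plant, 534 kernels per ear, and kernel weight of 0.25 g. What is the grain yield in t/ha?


Y = density * ears * kernels * kw
  = 88817 * 1.0 * 534 * 0.25 g/ha
  = 11857069.50 g/ha
  = 11857.07 kg/ha = 11.86 t/ha


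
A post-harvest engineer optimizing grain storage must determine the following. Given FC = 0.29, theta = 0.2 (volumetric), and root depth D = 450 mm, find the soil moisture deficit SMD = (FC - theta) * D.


SMD = (FC - theta) * D
    = (0.29 - 0.2) * 450
    = 0.090 * 450
    = 40.50 mm


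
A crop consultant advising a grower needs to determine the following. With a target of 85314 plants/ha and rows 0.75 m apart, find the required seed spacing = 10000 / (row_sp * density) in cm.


spacing = 10000 / (row_sp * density)
        = 10000 / (0.75 * 85314)
        = 10000 / 63985.50
        = 0.15629 m = 15.63 cm


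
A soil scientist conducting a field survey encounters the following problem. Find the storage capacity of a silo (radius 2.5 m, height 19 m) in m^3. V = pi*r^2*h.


V = pi * r^2 * h
  = pi * 2.5^2 * 19
  = pi * 6.25 * 19
  = 373.06 m^3


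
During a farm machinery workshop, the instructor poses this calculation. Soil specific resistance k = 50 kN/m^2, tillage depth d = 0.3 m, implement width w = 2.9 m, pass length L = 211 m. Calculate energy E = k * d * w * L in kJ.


E = k * d * w * L
  = 50 * 0.3 * 2.9 * 211
  = 9178.50 kJ


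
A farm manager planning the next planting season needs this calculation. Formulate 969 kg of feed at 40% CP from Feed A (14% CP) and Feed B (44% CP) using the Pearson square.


parts_A = CP_b - target = 44 - 40 = 4
parts_B = target - CP_a = 40 - 14 = 26
total_parts = 4 + 26 = 30
Feed A = 969 * 4 / 30 = 129.20 kg
Feed B = 969 * 26 / 30 = 839.80 kg

129.20 kg


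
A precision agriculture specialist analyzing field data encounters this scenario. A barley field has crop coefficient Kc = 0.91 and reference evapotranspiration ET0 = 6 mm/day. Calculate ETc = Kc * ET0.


ETc = Kc * ET0
    = 0.91 * 6
    = 5.46 mm/day


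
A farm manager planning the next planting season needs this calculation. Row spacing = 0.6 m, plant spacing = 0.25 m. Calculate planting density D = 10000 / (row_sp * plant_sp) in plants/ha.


D = 10000 / (row_sp * plant_sp)
  = 10000 / (0.6 * 0.25)
  = 10000 / 0.1500
  = 66666.67 plants/ha


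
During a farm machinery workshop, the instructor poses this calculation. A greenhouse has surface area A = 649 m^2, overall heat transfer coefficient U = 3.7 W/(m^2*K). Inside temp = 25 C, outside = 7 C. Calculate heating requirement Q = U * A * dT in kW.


dT = 25 - (7) = 18 K
Q = U * A * dT
  = 3.7 * 649 * 18
  = 43223.40 W = 43.22 kW


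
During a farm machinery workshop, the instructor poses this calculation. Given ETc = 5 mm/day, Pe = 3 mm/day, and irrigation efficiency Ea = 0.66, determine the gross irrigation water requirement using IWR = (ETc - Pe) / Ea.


IWR = (ETc - Pe) / Ea
    = (5 - 3) / 0.66
    = 2 / 0.66
    = 3.03 mm/day


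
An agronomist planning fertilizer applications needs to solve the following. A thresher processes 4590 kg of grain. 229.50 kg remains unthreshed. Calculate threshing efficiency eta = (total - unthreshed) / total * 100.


eta = (total - unthreshed) / total * 100
    = (4590 - 229.50) / 4590 * 100
    = 4360.50 / 4590 * 100
    = 95%


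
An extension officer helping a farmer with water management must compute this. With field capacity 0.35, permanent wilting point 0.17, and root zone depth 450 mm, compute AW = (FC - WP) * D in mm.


AW = (FC - WP) * D
   = (0.35 - 0.17) * 450
   = 0.18 * 450
   = 81 mm


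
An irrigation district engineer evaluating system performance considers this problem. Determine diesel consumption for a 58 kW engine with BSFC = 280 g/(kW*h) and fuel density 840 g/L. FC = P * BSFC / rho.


FC = P * BSFC / rho_fuel
   = 58 * 280 / 840
   = 16240 / 840
   = 19.33 L/h


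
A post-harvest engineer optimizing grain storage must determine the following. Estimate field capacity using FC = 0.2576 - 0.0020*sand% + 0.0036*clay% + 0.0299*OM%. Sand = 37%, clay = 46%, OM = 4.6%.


FC = 0.2576 - 0.0020*37 + 0.0036*46 + 0.0299*4.6
   = 0.2576 - 0.0740 + 0.1656 + 0.1375
   = 0.4867


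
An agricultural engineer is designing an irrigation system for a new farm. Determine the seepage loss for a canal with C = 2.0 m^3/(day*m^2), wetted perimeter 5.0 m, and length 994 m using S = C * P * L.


S = C * P * L
  = 2.0 * 5.0 * 994
  = 9940 m^3/day


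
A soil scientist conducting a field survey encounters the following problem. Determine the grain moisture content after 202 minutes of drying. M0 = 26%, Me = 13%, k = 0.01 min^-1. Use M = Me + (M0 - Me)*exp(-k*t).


M = Me + (M0 - Me) * e^(-k*t)
  = 13 + (26 - 13) * e^(-0.01*202)
  = 13 + 13 * e^(-2.020)
  = 13 + 13 * 0.13266
  = 13 + 1.7245
  = 14.72%


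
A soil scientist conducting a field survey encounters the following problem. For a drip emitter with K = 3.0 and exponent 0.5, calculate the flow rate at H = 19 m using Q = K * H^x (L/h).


Q = K * H^x
  = 3.0 * 19^0.5
  = 3.0 * 4.3589
  = 13.08 L/h


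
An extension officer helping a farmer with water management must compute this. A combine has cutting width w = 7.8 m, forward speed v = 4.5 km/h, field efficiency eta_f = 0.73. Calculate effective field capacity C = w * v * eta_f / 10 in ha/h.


C = w * v * eta_f / 10
  = 7.8 * 4.5 * 0.73 / 10
  = 25.62 / 10
  = 2.56 ha/h


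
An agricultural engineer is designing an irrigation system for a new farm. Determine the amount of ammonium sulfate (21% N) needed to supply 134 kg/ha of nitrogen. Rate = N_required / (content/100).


Rate = N_required / (N_content / 100)
     = 134 / (21 / 100)
     = 134 / 0.21
     = 638.10 kg/ha


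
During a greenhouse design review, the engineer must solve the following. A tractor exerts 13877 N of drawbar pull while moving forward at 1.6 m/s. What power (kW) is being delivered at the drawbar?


P = F * v / 1000
  = 13877 * 1.6 / 1000
  = 22203.20 / 1000
  = 22.20 kW


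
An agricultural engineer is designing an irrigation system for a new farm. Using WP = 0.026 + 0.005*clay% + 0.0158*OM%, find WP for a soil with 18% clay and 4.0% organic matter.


WP = 0.026 + 0.005*18 + 0.0158*4.0
   = 0.026 + 0.0900 + 0.0632
   = 0.1792


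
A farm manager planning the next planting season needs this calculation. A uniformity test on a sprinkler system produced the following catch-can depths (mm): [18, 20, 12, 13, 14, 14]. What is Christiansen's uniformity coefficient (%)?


xbar = 91 / 6 = 15.167
sum|xi - xbar| = 15.333
CU = 100 * (1 - 15.333 / (6 * 15.167))
   = 100 * (1 - 0.1685)
   = 83.15%


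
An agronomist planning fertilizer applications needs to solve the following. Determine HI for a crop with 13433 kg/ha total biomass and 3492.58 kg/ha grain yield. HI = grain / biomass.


HI = grain_yield / biomass
   = 3492.58 / 13433
   = 0.26


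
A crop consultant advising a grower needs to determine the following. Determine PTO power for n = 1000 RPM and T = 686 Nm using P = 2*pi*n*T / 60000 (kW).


P = 2*pi*n*T / 60000
  = 2*pi * 1000 * 686 / 60000
  = 4310265.12 / 60000
  = 71.84 kW


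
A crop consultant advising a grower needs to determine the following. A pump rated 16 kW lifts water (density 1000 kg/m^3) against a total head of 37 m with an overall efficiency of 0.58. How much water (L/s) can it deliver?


Q = (P * 1000 * eta) / (rho * g * H)
  = (16 * 1000 * 0.58) / (1000 * 9.81 * 37)
  = 9280 / 362970
  = 0.02557 m^3/s = 25.57 L/s


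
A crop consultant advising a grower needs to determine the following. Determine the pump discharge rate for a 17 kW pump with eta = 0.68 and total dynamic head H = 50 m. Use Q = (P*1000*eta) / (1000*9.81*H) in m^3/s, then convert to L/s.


Q = (P * 1000 * eta) / (rho * g * H)
  = (17 * 1000 * 0.68) / (1000 * 9.81 * 50)
  = 11560 / 490500
  = 0.02357 m^3/s = 23.57 L/s


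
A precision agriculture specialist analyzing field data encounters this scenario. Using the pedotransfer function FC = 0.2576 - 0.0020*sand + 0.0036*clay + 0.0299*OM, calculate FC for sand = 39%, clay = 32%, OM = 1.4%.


FC = 0.2576 - 0.0020*39 + 0.0036*32 + 0.0299*1.4
   = 0.2576 - 0.0780 + 0.1152 + 0.0419
   = 0.3367


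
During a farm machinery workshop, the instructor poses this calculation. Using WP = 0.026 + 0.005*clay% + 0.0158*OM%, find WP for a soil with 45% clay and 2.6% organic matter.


WP = 0.026 + 0.005*45 + 0.0158*2.6
   = 0.026 + 0.2250 + 0.0411
   = 0.2921


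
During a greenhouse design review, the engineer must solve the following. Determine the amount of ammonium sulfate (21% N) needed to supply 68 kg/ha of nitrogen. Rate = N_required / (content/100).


Rate = N_required / (N_content / 100)
     = 68 / (21 / 100)
     = 68 / 0.21
     = 323.81 kg/ha


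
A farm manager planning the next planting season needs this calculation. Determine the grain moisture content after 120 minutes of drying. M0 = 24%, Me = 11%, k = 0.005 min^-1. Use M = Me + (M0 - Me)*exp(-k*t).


M = Me + (M0 - Me) * e^(-k*t)
  = 11 + (24 - 11) * e^(-0.005*120)
  = 11 + 13 * e^(-0.600)
  = 11 + 13 * 0.54881
  = 11 + 7.1346
  = 18.13%


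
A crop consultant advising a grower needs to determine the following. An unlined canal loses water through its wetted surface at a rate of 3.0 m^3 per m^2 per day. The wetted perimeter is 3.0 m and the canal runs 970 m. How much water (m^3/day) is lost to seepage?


S = C * P * L
  = 3.0 * 3.0 * 970
  = 8730 m^3/day


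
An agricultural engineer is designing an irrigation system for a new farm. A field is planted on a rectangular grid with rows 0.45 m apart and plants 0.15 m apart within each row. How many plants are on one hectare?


D = 10000 / (row_sp * plant_sp)
  = 10000 / (0.45 * 0.15)
  = 10000 / 0.0675
  = 148148.15 plants/ha


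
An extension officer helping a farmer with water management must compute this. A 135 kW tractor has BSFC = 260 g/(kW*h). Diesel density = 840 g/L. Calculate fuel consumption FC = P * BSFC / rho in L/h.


FC = P * BSFC / rho_fuel
   = 135 * 260 / 840
   = 35100 / 840
   = 41.79 L/h


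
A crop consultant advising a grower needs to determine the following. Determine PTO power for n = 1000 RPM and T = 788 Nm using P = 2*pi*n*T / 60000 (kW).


P = 2*pi*n*T / 60000
  = 2*pi * 1000 * 788 / 60000
  = 4951150.02 / 60000
  = 82.52 kW


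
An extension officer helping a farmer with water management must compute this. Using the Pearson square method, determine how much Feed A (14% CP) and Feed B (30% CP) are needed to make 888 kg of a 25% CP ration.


parts_A = CP_b - target = 30 - 25 = 5
parts_B = target - CP_a = 25 - 14 = 11
total_parts = 5 + 11 = 16
Feed A = 888 * 5 / 16 = 277.50 kg
Feed B = 888 * 11 / 16 = 610.50 kg

277.50 kg


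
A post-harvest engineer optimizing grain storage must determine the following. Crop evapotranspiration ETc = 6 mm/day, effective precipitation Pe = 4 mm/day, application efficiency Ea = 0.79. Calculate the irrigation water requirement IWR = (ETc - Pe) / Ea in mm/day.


IWR = (ETc - Pe) / Ea
    = (6 - 4) / 0.79
    = 2 / 0.79
    = 2.53 mm/day


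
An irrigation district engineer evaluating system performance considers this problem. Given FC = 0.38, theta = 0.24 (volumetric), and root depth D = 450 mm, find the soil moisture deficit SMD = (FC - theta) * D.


SMD = (FC - theta) * D
    = (0.38 - 0.24) * 450
    = 0.140 * 450
    = 63 mm


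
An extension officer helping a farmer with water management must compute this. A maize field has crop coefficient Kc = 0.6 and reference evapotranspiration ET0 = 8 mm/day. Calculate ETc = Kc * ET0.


ETc = Kc * ET0
    = 0.6 * 8
    = 4.80 mm/day


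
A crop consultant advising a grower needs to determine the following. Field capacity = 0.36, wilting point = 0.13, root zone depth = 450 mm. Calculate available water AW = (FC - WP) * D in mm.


AW = (FC - WP) * D
   = (0.36 - 0.13) * 450
   = 0.23 * 450
   = 103.50 mm


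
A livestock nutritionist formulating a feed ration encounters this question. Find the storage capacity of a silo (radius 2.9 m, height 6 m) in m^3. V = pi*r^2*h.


V = pi * r^2 * h
  = pi * 2.9^2 * 6
  = pi * 8.41 * 6
  = 158.52 m^3


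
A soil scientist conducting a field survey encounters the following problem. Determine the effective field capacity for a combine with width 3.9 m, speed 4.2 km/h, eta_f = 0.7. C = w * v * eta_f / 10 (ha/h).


C = w * v * eta_f / 10
  = 3.9 * 4.2 * 0.7 / 10
  = 11.47 / 10
  = 1.15 ha/h


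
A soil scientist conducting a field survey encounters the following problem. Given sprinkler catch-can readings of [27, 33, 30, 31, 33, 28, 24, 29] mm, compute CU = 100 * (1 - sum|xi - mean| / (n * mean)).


xbar = 235 / 8 = 29.375
sum|xi - xbar| = 19
CU = 100 * (1 - 19 / (8 * 29.375))
   = 100 * (1 - 0.0809)
   = 91.91%


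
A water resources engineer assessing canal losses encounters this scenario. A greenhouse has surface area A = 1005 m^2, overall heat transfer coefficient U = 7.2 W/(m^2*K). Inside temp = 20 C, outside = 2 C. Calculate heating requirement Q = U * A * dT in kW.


dT = 20 - (2) = 18 K
Q = U * A * dT
  = 7.2 * 1005 * 18
  = 130248 W = 130.25 kW


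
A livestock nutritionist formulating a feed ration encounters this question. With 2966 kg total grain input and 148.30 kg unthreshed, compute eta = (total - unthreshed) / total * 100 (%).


eta = (total - unthreshed) / total * 100
    = (2966 - 148.30) / 2966 * 100
    = 2817.70 / 2966 * 100
    = 95%


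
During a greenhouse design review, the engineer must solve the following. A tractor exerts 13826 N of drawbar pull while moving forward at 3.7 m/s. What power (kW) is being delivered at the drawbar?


P = F * v / 1000
  = 13826 * 3.7 / 1000
  = 51156.20 / 1000
  = 51.16 kW


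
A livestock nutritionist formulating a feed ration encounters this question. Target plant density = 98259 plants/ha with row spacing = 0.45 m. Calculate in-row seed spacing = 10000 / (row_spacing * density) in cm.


spacing = 10000 / (row_sp * density)
        = 10000 / (0.45 * 98259)
        = 10000 / 44216.55
        = 0.22616 m = 22.62 cm


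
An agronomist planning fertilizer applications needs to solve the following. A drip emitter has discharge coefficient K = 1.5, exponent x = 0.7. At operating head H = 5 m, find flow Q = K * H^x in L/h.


Q = K * H^x
  = 1.5 * 5^0.7
  = 1.5 * 3.0852
  = 4.63 L/h


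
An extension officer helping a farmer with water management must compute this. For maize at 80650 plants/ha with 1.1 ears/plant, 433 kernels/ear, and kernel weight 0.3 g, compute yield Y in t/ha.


Y = density * ears * kernels * kw
  = 80650 * 1.1 * 433 * 0.3 g/ha
  = 11524078.50 g/ha
  = 11524.08 kg/ha = 11.52 t/ha


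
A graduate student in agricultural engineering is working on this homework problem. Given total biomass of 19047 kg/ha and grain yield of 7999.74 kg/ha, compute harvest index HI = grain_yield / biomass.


HI = grain_yield / biomass
   = 7999.74 / 19047
   = 0.42


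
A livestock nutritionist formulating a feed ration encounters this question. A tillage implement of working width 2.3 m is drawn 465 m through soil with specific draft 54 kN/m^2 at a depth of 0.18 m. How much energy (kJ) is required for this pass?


E = k * d * w * L
  = 54 * 0.18 * 2.3 * 465
  = 10395.54 kJ


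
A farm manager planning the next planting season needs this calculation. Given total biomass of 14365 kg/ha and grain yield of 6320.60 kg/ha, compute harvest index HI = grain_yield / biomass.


HI = grain_yield / biomass
   = 6320.60 / 14365
   = 0.44


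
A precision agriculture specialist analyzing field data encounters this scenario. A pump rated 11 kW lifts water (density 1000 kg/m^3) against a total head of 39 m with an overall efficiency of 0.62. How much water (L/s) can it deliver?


Q = (P * 1000 * eta) / (rho * g * H)
  = (11 * 1000 * 0.62) / (1000 * 9.81 * 39)
  = 6820 / 382590
  = 0.01783 m^3/s = 17.83 L/s


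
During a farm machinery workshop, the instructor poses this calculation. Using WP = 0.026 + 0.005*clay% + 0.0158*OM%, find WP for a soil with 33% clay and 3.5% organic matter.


WP = 0.026 + 0.005*33 + 0.0158*3.5
   = 0.026 + 0.1650 + 0.0553
   = 0.2463


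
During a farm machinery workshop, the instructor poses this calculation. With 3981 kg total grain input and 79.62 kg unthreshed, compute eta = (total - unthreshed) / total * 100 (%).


eta = (total - unthreshed) / total * 100
    = (3981 - 79.62) / 3981 * 100
    = 3901.38 / 3981 * 100
    = 98%


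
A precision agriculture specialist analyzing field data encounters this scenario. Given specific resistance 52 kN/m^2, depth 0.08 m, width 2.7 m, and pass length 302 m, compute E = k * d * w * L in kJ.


E = k * d * w * L
  = 52 * 0.08 * 2.7 * 302
  = 3392.06 kJ
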